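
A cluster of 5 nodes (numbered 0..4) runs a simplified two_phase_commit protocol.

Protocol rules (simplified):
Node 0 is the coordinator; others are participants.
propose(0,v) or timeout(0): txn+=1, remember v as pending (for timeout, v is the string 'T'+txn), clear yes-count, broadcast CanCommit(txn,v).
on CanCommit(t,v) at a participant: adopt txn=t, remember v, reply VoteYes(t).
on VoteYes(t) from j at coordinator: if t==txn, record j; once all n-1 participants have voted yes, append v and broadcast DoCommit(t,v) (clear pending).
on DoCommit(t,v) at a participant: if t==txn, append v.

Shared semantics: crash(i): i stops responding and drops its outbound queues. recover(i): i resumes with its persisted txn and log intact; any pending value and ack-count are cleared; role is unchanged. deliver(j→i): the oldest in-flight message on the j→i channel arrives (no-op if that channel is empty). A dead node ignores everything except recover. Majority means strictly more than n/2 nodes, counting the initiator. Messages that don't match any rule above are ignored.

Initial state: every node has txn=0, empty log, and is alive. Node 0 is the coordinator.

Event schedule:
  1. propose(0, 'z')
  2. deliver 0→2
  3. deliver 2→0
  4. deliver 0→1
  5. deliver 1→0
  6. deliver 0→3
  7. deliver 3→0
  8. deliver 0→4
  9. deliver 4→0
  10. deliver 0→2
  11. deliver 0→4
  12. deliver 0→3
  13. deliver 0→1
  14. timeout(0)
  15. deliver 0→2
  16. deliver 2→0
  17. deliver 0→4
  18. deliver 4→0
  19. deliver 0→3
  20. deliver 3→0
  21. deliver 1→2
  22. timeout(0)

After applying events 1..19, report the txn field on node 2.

2

e1 propose(0,'z'): 0[coor,t=1,-]
e2 deliver 0→2: 2[part,t=1,-]
e3 deliver 2→0: ·
e4 deliver 0→1: 1[part,t=1,-]
e5 deliver 1→0: ·
e6 deliver 0→3: 3[part,t=1,-]
e7 deliver 3→0: ·
e8 deliver 0→4: 4[part,t=1,-]
e9 deliver 4→0: 0[coor,t=1,z]
e10 deliver 0→2: 2[part,t=1,z]
e11 deliver 0→4: 4[part,t=1,z]
e12 deliver 0→3: 3[part,t=1,z]
e13 deliver 0→1: 1[part,t=1,z]
e14 timeout(0): 0[coor,t=2,z]
e15 deliver 0→2: 2[part,t=2,z]
e16 deliver 2→0: ·
e17 deliver 0→4: 4[part,t=2,z]
e18 deliver 4→0: ·
e19 deliver 0→3: 3[part,t=2,z]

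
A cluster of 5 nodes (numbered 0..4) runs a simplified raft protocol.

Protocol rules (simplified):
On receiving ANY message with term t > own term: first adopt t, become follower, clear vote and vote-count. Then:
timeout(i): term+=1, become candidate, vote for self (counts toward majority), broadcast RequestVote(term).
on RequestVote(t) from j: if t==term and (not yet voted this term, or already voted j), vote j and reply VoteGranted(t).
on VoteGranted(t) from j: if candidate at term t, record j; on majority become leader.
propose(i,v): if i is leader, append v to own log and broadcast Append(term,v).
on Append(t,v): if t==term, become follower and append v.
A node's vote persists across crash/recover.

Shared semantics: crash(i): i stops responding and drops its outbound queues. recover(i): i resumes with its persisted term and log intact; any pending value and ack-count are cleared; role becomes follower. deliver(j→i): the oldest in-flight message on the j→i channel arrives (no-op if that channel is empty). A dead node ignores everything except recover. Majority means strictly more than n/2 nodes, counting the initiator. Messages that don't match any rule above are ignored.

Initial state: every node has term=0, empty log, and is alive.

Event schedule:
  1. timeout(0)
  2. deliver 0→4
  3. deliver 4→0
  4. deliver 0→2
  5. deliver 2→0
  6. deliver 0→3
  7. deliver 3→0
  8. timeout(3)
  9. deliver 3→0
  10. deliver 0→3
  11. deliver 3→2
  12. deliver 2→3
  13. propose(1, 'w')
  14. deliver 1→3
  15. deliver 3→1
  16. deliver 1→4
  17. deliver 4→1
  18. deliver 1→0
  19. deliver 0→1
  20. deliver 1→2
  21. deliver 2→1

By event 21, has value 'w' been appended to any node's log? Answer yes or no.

after 1 — timeout(0): n0:cand/t1/[-]
after 2 — deliver 0→4: n4:foll/t1/[-]
after 3 — deliver 4→0: ·
after 4 — deliver 0→2: n2:foll/t1/[-]
after 5 — deliver 2→0: n0:lead/t1/[-]
after 6 — deliver 0→3: n3:foll/t1/[-]
after 7 — deliver 3→0: ·
after 8 — timeout(3): n3:cand/t2/[-]
after 9 — deliver 3→0: n0:foll/t2/[-]
after 10 — deliver 0→3: ·
after 11 — deliver 3→2: n2:foll/t2/[-]
after 12 — deliver 2→3: n3:lead/t2/[-]
after 13 — propose(1,'w'): ·
after 14 — deliver 1→3: ·
after 15 — deliver 3→1: n1:foll/t2/[-]
after 16 — deliver 1→4: ·
after 17 — deliver 4→1: ·
after 18 — deliver 1→0: ·
after 19 — deliver 0→1: ·
after 20 — deliver 1→2: ·
after 21 — deliver 2→1: ·

no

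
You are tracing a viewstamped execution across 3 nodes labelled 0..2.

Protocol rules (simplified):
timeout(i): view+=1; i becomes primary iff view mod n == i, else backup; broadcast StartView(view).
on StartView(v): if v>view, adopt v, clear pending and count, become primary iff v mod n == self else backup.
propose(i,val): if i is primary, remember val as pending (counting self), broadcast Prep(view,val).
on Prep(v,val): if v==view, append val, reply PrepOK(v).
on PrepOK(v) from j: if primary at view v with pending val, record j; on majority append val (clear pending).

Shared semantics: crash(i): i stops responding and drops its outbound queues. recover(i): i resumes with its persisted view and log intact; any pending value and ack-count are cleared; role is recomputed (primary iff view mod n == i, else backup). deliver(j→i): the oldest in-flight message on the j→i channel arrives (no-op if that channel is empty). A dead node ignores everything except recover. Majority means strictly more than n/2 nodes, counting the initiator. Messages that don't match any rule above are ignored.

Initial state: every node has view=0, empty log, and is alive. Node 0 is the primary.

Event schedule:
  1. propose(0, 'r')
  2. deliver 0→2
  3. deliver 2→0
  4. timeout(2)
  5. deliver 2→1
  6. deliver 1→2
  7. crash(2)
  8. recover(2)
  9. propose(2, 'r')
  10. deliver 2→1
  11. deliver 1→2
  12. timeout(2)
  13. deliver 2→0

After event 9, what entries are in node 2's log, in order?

e1 propose(0,'r'): ·
e2 deliver 0→2: 2[back,v=0,r]
e3 deliver 2→0: 0[prim,v=0,r]
e4 timeout(2): 2[back,v=1,r]
e5 deliver 2→1: 1[prim,v=1,-]
e6 deliver 1→2: ·
e7 crash(2): 2[✗back,v=1,r]
e8 recover(2): 2[back,v=1,r]
e9 propose(2,'r'): ·

r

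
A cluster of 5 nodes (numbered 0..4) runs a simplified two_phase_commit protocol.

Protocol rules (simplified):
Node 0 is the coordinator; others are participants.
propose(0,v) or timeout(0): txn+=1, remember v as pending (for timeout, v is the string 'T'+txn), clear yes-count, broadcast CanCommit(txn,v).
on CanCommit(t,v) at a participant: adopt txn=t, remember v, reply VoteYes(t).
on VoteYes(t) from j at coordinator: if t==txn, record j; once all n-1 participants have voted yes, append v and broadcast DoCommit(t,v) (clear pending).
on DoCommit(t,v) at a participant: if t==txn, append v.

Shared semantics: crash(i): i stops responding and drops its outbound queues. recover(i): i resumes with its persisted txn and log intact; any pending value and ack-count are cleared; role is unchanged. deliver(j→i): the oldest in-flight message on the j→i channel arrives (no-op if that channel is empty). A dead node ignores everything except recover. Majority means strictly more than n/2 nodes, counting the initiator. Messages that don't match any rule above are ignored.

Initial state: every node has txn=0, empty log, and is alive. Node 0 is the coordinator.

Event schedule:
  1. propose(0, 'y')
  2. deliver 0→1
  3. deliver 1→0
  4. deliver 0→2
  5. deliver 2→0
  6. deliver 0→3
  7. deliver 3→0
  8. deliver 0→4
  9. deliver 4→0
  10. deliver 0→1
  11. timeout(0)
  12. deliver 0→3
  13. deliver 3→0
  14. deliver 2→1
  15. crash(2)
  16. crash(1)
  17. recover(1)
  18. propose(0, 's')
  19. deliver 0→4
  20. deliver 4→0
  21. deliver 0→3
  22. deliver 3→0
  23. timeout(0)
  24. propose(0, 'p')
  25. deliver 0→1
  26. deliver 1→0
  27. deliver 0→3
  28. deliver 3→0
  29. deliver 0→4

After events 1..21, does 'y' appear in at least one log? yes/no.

yes

after 1 — propose(0,'y'): n0:coor/t1/[-]
after 2 — deliver 0→1: n1:part/t1/[-]
after 3 — deliver 1→0: ·
after 4 — deliver 0→2: n2:part/t1/[-]
after 5 — deliver 2→0: ·
after 6 — deliver 0→3: n3:part/t1/[-]
after 7 — deliver 3→0: ·
after 8 — deliver 0→4: n4:part/t1/[-]
after 9 — deliver 4→0: n0:coor/t1/[y]
after 10 — deliver 0→1: n1:part/t1/[y]
after 11 — timeout(0): n0:coor/t2/[y]
after 12 — deliver 0→3: n3:part/t1/[y]
after 13 — deliver 3→0: ·
after 14 — deliver 2→1: ·
after 15 — crash(2): n2:✗part/t1/[-]
after 16 — crash(1): n1:✗part/t1/[y]
after 17 — recover(1): n1:part/t1/[y]
after 18 — propose(0,'s'): n0:coor/t3/[y]
after 19 — deliver 0→4: n4:part/t1/[y]
after 20 — deliver 4→0: ·
after 21 — deliver 0→3: n3:part/t2/[y]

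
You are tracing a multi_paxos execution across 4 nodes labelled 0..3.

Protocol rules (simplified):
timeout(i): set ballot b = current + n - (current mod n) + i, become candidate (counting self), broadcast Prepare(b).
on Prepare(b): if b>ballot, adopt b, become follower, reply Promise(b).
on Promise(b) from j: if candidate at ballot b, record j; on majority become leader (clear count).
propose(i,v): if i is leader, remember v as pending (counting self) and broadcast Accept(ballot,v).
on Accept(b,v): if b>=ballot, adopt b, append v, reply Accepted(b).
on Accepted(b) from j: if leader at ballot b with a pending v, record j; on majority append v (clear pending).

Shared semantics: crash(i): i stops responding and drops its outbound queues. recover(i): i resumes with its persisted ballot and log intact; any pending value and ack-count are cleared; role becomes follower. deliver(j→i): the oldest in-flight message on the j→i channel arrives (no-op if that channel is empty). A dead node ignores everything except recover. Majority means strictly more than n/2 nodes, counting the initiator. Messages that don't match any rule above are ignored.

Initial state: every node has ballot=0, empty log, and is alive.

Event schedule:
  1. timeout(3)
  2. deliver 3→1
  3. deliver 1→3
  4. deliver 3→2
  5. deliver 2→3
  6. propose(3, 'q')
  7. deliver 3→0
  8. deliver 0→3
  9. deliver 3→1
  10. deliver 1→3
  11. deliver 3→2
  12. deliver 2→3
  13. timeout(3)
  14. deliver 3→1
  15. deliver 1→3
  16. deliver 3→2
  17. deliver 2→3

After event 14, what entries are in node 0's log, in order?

empty

[1] timeout(3) → N3(cand b7 [-])
[2] deliver 3→1 → N1(foll b7 [-])
[3] deliver 1→3 → ∅
[4] deliver 3→2 → N2(foll b7 [-])
[5] deliver 2→3 → N3(lead b7 [-])
[6] propose(3,'q') → ∅
[7] deliver 3→0 → N0(foll b7 [-])
[8] deliver 0→3 → ∅
[9] deliver 3→1 → N1(foll b7 [q])
[10] deliver 1→3 → ∅
[11] deliver 3→2 → N2(foll b7 [q])
[12] deliver 2→3 → N3(lead b7 [q])
[13] timeout(3) → N3(cand b11 [q])
[14] deliver 3→1 → N1(foll b11 [q])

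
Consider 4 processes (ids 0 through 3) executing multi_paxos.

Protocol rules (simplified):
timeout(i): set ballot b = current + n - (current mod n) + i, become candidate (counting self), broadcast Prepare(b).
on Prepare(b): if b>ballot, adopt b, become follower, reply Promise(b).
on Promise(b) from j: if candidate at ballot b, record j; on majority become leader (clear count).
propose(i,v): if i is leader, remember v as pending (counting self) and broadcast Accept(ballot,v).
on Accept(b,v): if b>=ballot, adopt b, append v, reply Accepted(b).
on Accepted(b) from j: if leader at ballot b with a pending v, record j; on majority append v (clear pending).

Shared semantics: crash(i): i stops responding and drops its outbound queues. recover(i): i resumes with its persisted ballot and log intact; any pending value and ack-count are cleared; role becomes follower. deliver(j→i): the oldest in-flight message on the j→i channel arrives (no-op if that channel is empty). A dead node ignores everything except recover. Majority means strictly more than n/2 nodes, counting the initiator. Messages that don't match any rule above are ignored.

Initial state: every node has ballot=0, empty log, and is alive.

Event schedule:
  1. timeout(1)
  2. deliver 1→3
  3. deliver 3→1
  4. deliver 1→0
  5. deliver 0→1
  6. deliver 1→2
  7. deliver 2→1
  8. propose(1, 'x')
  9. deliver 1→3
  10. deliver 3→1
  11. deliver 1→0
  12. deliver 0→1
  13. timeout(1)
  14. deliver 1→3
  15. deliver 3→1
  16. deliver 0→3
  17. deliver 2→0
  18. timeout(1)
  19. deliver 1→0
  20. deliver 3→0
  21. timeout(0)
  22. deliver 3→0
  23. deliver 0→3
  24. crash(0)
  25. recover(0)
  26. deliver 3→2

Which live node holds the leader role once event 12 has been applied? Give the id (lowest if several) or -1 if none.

1

1. timeout(1):  <1:cand b5 ->
2. deliver 1→3:  <3:foll b5 ->
3. deliver 3→1:  nop
4. deliver 1→0:  <0:foll b5 ->
5. deliver 0→1:  <1:lead b5 ->
6. deliver 1→2:  <2:foll b5 ->
7. deliver 2→1:  nop
8. propose(1,'x'):  nop
9. deliver 1→3:  <3:foll b5 x>
10. deliver 3→1:  nop
11. deliver 1→0:  <0:foll b5 x>
12. deliver 0→1:  <1:lead b5 x>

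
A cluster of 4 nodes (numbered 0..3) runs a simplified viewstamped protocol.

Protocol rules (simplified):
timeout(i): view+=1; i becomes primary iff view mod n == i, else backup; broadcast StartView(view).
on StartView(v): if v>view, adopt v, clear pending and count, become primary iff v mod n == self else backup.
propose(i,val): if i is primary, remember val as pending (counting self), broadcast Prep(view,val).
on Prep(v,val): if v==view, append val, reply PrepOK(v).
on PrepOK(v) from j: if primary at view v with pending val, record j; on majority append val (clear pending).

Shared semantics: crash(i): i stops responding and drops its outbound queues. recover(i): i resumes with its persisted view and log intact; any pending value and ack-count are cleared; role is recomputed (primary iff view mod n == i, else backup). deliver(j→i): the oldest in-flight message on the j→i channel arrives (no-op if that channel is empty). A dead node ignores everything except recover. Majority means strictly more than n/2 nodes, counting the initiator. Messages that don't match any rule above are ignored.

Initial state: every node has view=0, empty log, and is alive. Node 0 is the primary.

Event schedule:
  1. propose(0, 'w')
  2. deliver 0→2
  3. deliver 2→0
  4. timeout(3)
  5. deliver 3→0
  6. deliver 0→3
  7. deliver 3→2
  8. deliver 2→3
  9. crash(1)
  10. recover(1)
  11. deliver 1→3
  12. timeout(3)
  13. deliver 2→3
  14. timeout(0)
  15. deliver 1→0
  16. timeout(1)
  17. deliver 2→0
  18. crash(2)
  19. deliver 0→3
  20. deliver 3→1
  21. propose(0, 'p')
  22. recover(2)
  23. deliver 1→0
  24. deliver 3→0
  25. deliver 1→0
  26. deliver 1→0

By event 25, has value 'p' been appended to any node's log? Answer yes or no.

e1 propose(0,'w'): ·
e2 deliver 0→2: 2[back,v=0,w]
e3 deliver 2→0: ·
e4 timeout(3): 3[back,v=1,-]
e5 deliver 3→0: 0[back,v=1,-]
e6 deliver 0→3: ·
e7 deliver 3→2: 2[back,v=1,w]
e8 deliver 2→3: ·
e9 crash(1): 1[✗back,v=0,-]
e10 recover(1): 1[back,v=0,-]
e11 deliver 1→3: ·
e12 timeout(3): 3[back,v=2,-]
e13 deliver 2→3: ·
e14 timeout(0): 0[back,v=2,-]
e15 deliver 1→0: ·
e16 timeout(1): 1[prim,v=1,-]
e17 deliver 2→0: ·
e18 crash(2): 2[✗back,v=1,w]
e19 deliver 0→3: ·
e20 deliver 3→1: ·
e21 propose(0,'p'): ·
e22 recover(2): 2[back,v=1,w]
e23 deliver 1→0: ·
e24 deliver 3→0: ·
e25 deliver 1→0: ·

no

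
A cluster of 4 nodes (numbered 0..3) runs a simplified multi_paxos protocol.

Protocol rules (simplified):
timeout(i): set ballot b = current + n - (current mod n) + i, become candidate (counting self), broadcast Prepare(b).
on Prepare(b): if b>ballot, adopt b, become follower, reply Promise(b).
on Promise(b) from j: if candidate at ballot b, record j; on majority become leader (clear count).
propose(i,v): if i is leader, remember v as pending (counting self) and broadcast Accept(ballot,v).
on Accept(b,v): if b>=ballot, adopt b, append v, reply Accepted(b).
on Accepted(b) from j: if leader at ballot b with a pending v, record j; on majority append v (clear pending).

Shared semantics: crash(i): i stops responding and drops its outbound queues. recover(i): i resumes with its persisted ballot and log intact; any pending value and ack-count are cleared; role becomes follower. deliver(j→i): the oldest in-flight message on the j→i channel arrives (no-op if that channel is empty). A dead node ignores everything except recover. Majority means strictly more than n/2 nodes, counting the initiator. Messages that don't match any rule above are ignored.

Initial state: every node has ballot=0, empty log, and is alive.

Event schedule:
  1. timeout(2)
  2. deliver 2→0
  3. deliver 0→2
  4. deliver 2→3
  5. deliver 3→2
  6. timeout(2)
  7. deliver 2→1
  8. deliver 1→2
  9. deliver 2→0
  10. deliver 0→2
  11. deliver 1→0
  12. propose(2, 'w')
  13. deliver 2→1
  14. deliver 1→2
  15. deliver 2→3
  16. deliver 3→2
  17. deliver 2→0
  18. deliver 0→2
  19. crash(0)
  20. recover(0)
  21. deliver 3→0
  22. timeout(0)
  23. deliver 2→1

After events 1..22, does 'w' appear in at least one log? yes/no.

no

e1 timeout(2): 2[cand,b=6,-]
e2 deliver 2→0: 0[foll,b=6,-]
e3 deliver 0→2: ·
e4 deliver 2→3: 3[foll,b=6,-]
e5 deliver 3→2: 2[lead,b=6,-]
e6 timeout(2): 2[cand,b=10,-]
e7 deliver 2→1: 1[foll,b=6,-]
e8 deliver 1→2: ·
e9 deliver 2→0: 0[foll,b=10,-]
e10 deliver 0→2: ·
e11 deliver 1→0: ·
e12 propose(2,'w'): ·
e13 deliver 2→1: 1[foll,b=10,-]
e14 deliver 1→2: 2[lead,b=10,-]
e15 deliver 2→3: 3[foll,b=10,-]
e16 deliver 3→2: ·
e17 deliver 2→0: ·
e18 deliver 0→2: ·
e19 crash(0): 0[✗foll,b=10,-]
e20 recover(0): 0[foll,b=10,-]
e21 deliver 3→0: ·
e22 timeout(0): 0[cand,b=12,-]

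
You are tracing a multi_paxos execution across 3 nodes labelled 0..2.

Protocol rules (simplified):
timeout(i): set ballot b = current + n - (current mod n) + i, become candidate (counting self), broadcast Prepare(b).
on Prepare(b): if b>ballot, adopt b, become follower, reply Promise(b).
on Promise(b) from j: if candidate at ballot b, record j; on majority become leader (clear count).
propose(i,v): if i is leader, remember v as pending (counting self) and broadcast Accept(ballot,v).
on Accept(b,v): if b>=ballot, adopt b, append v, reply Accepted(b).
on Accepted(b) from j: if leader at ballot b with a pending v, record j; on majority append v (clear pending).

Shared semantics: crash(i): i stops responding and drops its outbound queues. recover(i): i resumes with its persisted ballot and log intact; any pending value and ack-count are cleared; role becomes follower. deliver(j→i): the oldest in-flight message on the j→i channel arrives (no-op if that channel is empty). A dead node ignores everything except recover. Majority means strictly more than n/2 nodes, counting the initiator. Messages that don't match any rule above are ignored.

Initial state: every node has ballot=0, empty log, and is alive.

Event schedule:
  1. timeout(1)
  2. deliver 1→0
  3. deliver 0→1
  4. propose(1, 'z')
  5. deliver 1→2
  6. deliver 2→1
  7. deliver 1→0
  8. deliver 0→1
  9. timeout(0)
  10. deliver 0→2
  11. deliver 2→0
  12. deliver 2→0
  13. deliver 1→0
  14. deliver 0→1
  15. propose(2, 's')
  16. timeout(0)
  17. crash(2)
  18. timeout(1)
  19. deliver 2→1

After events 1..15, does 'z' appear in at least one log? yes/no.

[1] timeout(1) → N1(cand b4 [-])
[2] deliver 1→0 → N0(foll b4 [-])
[3] deliver 0→1 → N1(lead b4 [-])
[4] propose(1,'z') → ∅
[5] deliver 1→2 → N2(foll b4 [-])
[6] deliver 2→1 → ∅
[7] deliver 1→0 → N0(foll b4 [z])
[8] deliver 0→1 → N1(lead b4 [z])
[9] timeout(0) → N0(cand b6 [z])
[10] deliver 0→2 → N2(foll b6 [-])
[11] deliver 2→0 → N0(lead b6 [z])
[12] deliver 2→0 → ∅
[13] deliver 1→0 → ∅
[14] deliver 0→1 → N1(foll b6 [z])
[15] propose(2,'s') → ∅

yes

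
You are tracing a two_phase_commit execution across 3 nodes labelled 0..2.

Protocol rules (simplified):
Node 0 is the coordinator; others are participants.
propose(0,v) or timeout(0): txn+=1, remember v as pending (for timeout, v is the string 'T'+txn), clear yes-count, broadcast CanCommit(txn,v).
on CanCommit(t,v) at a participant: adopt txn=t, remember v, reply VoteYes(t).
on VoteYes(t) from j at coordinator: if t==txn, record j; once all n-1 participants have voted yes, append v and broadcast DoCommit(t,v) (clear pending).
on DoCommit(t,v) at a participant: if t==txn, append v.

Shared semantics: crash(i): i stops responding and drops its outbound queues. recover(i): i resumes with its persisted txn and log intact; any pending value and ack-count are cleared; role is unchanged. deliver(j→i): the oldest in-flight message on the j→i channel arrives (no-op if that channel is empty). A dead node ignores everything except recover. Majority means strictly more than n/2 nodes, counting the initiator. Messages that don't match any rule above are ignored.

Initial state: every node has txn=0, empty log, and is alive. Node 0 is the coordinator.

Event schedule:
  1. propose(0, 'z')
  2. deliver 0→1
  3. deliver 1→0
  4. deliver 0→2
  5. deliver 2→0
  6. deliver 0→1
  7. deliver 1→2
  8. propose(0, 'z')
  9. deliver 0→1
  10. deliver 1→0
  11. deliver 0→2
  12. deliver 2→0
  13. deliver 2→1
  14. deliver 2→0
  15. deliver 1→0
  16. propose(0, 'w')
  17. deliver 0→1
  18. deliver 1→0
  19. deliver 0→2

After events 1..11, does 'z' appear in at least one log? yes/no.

yes

1. propose(0,'z'):  <0:coor t1 ->
2. deliver 0→1:  <1:part t1 ->
3. deliver 1→0:  nop
4. deliver 0→2:  <2:part t1 ->
5. deliver 2→0:  <0:coor t1 z>
6. deliver 0→1:  <1:part t1 z>
7. deliver 1→2:  nop
8. propose(0,'z'):  <0:coor t2 z>
9. deliver 0→1:  <1:part t2 z>
10. deliver 1→0:  nop
11. deliver 0→2:  <2:part t1 z>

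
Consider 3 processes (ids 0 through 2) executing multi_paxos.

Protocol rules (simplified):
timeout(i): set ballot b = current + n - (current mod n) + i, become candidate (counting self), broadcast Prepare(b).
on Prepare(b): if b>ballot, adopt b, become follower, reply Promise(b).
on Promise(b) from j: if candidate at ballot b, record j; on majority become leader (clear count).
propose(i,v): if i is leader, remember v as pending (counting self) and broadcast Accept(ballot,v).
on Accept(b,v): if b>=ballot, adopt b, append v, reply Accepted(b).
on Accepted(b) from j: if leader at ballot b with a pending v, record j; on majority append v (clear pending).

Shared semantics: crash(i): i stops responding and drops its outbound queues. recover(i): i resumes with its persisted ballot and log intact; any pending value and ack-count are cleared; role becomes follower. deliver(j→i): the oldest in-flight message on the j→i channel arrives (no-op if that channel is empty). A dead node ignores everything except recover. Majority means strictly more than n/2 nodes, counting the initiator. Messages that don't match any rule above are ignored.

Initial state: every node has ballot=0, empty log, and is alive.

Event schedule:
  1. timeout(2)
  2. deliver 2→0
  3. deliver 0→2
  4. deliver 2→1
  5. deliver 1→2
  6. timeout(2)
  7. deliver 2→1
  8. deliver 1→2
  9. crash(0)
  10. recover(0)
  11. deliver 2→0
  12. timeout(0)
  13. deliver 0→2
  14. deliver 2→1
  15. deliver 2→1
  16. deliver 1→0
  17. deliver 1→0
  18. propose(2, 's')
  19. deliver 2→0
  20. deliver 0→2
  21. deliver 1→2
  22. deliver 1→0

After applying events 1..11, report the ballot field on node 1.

8

[1] timeout(2) → N2(cand b5 [-])
[2] deliver 2→0 → N0(foll b5 [-])
[3] deliver 0→2 → N2(lead b5 [-])
[4] deliver 2→1 → N1(foll b5 [-])
[5] deliver 1→2 → ∅
[6] timeout(2) → N2(cand b8 [-])
[7] deliver 2→1 → N1(foll b8 [-])
[8] deliver 1→2 → N2(lead b8 [-])
[9] crash(0) → N0(✗foll b5 [-])
[10] recover(0) → N0(foll b5 [-])
[11] deliver 2→0 → N0(foll b8 [-])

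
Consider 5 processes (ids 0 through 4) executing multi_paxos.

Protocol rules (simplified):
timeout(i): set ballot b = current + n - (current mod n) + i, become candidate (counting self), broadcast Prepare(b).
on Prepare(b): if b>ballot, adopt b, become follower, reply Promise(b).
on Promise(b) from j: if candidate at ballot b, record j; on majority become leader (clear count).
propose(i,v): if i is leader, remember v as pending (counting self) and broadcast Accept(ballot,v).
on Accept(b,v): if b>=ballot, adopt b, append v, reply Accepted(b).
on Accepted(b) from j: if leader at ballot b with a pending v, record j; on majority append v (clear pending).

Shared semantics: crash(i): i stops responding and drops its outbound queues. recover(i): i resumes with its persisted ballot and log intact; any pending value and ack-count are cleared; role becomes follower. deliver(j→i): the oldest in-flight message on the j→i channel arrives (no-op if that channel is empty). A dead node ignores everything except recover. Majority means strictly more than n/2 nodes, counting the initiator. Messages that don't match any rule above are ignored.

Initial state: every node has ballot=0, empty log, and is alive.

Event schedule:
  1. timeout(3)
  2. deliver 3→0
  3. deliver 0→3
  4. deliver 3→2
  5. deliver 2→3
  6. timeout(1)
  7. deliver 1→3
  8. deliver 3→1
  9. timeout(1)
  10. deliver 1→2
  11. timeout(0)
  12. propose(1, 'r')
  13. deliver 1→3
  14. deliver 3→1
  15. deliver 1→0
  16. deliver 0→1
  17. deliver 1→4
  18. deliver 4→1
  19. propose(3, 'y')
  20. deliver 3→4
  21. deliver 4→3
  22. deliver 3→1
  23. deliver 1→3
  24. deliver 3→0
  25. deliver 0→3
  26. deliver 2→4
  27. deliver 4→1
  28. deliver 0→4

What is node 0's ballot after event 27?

step 1 timeout(3): 3={cand,b=8,log=-}
step 2 deliver 3→0: 0={foll,b=8,log=-}
step 3 deliver 0→3: —
step 4 deliver 3→2: 2={foll,b=8,log=-}
step 5 deliver 2→3: 3={lead,b=8,log=-}
step 6 timeout(1): 1={cand,b=6,log=-}
step 7 deliver 1→3: —
step 8 deliver 3→1: 1={foll,b=8,log=-}
step 9 timeout(1): 1={cand,b=11,log=-}
step 10 deliver 1→2: —
step 11 timeout(0): 0={cand,b=10,log=-}
step 12 propose(1,'r'): —
step 13 deliver 1→3: —
step 14 deliver 3→1: —
step 15 deliver 1→0: —
step 16 deliver 0→1: —
step 17 deliver 1→4: 4={foll,b=6,log=-}
step 18 deliver 4→1: —
step 19 propose(3,'y'): —
step 20 deliver 3→4: 4={foll,b=8,log=-}
step 21 deliver 4→3: —
step 22 deliver 3→1: —
step 23 deliver 1→3: 3={foll,b=11,log=-}
step 24 deliver 3→0: —
step 25 deliver 0→3: —
step 26 deliver 2→4: —
step 27 deliver 4→1: —

10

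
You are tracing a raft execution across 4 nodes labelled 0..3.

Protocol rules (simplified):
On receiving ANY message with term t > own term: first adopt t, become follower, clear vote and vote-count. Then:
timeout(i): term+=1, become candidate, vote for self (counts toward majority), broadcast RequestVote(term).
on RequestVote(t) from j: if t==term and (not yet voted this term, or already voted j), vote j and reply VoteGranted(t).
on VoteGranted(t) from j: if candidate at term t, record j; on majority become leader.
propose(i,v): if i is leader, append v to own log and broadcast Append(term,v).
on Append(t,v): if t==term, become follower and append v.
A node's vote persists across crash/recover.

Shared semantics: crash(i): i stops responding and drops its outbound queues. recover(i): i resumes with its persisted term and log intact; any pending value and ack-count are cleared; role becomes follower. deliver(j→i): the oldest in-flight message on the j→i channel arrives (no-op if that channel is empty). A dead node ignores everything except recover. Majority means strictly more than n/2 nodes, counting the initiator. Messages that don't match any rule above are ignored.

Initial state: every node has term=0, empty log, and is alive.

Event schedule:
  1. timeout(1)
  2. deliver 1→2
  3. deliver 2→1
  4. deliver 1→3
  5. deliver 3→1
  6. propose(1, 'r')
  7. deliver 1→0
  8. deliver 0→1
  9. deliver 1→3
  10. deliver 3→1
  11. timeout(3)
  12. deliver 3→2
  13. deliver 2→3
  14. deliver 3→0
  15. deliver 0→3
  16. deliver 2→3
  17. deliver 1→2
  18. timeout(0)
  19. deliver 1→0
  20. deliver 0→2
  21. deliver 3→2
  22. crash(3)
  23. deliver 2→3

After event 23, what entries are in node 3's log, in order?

r

[1] timeout(1) → N1(cand t1 [-])
[2] deliver 1→2 → N2(foll t1 [-])
[3] deliver 2→1 → ∅
[4] deliver 1→3 → N3(foll t1 [-])
[5] deliver 3→1 → N1(lead t1 [-])
[6] propose(1,'r') → N1(lead t1 [r])
[7] deliver 1→0 → N0(foll t1 [-])
[8] deliver 0→1 → ∅
[9] deliver 1→3 → N3(foll t1 [r])
[10] deliver 3→1 → ∅
[11] timeout(3) → N3(cand t2 [r])
[12] deliver 3→2 → N2(foll t2 [-])
[13] deliver 2→3 → ∅
[14] deliver 3→0 → N0(foll t2 [-])
[15] deliver 0→3 → N3(lead t2 [r])
[16] deliver 2→3 → ∅
[17] deliver 1→2 → ∅
[18] timeout(0) → N0(cand t3 [-])
[19] deliver 1→0 → ∅
[20] deliver 0→2 → N2(foll t3 [-])
[21] deliver 3→2 → ∅
[22] crash(3) → N3(✗lead t2 [r])
[23] deliver 2→3 → ∅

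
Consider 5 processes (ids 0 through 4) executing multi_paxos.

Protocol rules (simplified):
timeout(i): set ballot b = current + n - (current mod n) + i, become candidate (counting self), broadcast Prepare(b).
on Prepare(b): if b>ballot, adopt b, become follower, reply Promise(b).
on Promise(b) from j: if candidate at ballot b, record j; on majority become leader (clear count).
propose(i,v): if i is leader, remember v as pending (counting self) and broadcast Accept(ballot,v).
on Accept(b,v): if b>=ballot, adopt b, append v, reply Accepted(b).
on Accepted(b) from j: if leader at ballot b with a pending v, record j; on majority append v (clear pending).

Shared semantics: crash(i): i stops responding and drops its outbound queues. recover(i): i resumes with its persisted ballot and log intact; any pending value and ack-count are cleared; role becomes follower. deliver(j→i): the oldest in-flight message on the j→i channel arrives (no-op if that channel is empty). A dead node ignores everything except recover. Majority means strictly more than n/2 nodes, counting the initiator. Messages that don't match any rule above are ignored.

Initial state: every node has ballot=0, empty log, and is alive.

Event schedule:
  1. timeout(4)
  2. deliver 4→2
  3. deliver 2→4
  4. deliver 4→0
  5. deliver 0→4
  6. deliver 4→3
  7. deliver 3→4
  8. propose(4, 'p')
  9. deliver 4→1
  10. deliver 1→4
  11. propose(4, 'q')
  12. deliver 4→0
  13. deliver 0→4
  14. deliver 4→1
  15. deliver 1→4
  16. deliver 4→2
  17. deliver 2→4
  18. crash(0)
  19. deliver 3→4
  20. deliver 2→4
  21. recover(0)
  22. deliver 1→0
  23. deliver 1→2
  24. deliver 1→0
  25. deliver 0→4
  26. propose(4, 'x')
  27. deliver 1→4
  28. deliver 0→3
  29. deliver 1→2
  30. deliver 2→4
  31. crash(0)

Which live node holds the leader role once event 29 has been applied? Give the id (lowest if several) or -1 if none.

4

after 1 — timeout(4): n4:cand/b9/[-]
after 2 — deliver 4→2: n2:foll/b9/[-]
after 3 — deliver 2→4: ·
after 4 — deliver 4→0: n0:foll/b9/[-]
after 5 — deliver 0→4: n4:lead/b9/[-]
after 6 — deliver 4→3: n3:foll/b9/[-]
after 7 — deliver 3→4: ·
after 8 — propose(4,'p'): ·
after 9 — deliver 4→1: n1:foll/b9/[-]
after 10 — deliver 1→4: ·
after 11 — propose(4,'q'): ·
after 12 — deliver 4→0: n0:foll/b9/[p]
after 13 — deliver 0→4: ·
after 14 — deliver 4→1: n1:foll/b9/[p]
after 15 — deliver 1→4: n4:lead/b9/[q]
after 16 — deliver 4→2: n2:foll/b9/[p]
after 17 — deliver 2→4: ·
after 18 — crash(0): n0:✗foll/b9/[p]
after 19 — deliver 3→4: ·
after 20 — deliver 2→4: ·
after 21 — recover(0): n0:foll/b9/[p]
after 22 — deliver 1→0: ·
after 23 — deliver 1→2: ·
after 24 — deliver 1→0: ·
after 25 — deliver 0→4: ·
after 26 — propose(4,'x'): ·
after 27 — deliver 1→4: ·
after 28 — deliver 0→3: ·
after 29 — deliver 1→2: ·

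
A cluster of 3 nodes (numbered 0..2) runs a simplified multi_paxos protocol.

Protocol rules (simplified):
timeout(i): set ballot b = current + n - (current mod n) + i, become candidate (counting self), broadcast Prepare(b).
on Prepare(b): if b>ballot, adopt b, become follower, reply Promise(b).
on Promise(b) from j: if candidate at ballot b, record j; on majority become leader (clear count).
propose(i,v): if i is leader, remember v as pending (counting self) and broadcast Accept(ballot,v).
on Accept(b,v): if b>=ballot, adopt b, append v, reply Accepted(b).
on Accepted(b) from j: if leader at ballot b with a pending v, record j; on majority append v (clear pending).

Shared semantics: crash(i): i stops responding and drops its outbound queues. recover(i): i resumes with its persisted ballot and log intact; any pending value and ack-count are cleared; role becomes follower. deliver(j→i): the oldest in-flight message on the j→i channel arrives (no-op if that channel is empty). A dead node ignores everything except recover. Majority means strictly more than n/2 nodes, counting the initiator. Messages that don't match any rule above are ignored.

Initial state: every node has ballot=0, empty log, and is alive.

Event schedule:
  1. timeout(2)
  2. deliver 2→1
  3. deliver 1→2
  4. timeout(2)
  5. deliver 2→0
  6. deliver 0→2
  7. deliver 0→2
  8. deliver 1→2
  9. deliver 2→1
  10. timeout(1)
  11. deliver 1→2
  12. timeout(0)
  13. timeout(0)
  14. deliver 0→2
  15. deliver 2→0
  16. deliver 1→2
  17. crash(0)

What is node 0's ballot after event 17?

9

e1 timeout(2): 2[cand,b=5,-]
e2 deliver 2→1: 1[foll,b=5,-]
e3 deliver 1→2: 2[lead,b=5,-]
e4 timeout(2): 2[cand,b=8,-]
e5 deliver 2→0: 0[foll,b=5,-]
e6 deliver 0→2: ·
e7 deliver 0→2: ·
e8 deliver 1→2: ·
e9 deliver 2→1: 1[foll,b=8,-]
e10 timeout(1): 1[cand,b=10,-]
e11 deliver 1→2: 2[lead,b=8,-]
e12 timeout(0): 0[cand,b=6,-]
e13 timeout(0): 0[cand,b=9,-]
e14 deliver 0→2: ·
e15 deliver 2→0: ·
e16 deliver 1→2: 2[foll,b=10,-]
e17 crash(0): 0[✗cand,b=9,-]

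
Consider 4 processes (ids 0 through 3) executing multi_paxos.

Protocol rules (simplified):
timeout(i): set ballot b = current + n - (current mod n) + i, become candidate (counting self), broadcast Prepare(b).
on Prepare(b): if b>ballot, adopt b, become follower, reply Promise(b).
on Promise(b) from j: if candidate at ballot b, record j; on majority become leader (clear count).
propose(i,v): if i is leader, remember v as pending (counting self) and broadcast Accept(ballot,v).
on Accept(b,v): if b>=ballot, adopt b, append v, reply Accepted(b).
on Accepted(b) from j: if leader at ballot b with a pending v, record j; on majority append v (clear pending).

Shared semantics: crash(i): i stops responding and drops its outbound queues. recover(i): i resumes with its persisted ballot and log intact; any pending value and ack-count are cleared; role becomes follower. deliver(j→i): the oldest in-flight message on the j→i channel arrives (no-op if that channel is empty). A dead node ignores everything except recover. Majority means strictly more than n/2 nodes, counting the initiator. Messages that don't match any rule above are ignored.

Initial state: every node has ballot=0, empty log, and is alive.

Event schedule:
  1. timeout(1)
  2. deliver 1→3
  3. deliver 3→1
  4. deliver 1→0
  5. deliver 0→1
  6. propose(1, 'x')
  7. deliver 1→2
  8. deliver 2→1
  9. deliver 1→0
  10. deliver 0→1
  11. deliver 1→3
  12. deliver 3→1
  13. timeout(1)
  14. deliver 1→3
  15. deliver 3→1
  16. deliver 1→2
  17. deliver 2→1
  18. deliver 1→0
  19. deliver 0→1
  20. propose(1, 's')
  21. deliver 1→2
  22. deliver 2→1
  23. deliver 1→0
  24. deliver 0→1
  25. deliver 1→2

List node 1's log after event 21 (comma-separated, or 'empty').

x

e1 timeout(1): 1[cand,b=5,-]
e2 deliver 1→3: 3[foll,b=5,-]
e3 deliver 3→1: ·
e4 deliver 1→0: 0[foll,b=5,-]
e5 deliver 0→1: 1[lead,b=5,-]
e6 propose(1,'x'): ·
e7 deliver 1→2: 2[foll,b=5,-]
e8 deliver 2→1: ·
e9 deliver 1→0: 0[foll,b=5,x]
e10 deliver 0→1: ·
e11 deliver 1→3: 3[foll,b=5,x]
e12 deliver 3→1: 1[lead,b=5,x]
e13 timeout(1): 1[cand,b=9,x]
e14 deliver 1→3: 3[foll,b=9,x]
e15 deliver 3→1: ·
e16 deliver 1→2: 2[foll,b=5,x]
e17 deliver 2→1: ·
e18 deliver 1→0: 0[foll,b=9,x]
e19 deliver 0→1: 1[lead,b=9,x]
e20 propose(1,'s'): ·
e21 deliver 1→2: 2[foll,b=9,x]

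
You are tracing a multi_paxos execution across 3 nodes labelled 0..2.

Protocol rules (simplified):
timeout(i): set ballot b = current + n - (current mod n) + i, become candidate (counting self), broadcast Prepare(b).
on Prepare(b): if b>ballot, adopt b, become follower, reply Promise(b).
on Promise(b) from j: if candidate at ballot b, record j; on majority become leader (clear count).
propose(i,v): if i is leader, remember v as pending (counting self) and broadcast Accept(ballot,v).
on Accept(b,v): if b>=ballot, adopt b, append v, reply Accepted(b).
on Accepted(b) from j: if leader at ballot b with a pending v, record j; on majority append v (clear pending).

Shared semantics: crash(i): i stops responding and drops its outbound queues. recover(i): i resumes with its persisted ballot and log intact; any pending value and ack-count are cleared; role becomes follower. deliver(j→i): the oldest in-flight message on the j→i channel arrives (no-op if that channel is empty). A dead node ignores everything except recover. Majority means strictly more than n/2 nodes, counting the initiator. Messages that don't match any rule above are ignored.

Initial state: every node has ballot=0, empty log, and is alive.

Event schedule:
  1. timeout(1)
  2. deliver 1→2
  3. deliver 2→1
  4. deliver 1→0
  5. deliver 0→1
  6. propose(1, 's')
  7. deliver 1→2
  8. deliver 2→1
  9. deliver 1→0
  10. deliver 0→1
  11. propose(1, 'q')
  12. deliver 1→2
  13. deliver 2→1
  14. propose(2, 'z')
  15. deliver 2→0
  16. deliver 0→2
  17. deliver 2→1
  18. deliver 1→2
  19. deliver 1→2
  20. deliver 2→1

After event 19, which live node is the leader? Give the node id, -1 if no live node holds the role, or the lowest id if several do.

after 1 — timeout(1): n1:cand/b4/[-]
after 2 — deliver 1→2: n2:foll/b4/[-]
after 3 — deliver 2→1: n1:lead/b4/[-]
after 4 — deliver 1→0: n0:foll/b4/[-]
after 5 — deliver 0→1: ·
after 6 — propose(1,'s'): ·
after 7 — deliver 1→2: n2:foll/b4/[s]
after 8 — deliver 2→1: n1:lead/b4/[s]
after 9 — deliver 1→0: n0:foll/b4/[s]
after 10 — deliver 0→1: ·
after 11 — propose(1,'q'): ·
after 12 — deliver 1→2: n2:foll/b4/[s,q]
after 13 — deliver 2→1: n1:lead/b4/[s,q]
after 14 — propose(2,'z'): ·
after 15 — deliver 2→0: ·
after 16 — deliver 0→2: ·
after 17 — deliver 2→1: ·
after 18 — deliver 1→2: ·
after 19 — deliver 1→2: ·

1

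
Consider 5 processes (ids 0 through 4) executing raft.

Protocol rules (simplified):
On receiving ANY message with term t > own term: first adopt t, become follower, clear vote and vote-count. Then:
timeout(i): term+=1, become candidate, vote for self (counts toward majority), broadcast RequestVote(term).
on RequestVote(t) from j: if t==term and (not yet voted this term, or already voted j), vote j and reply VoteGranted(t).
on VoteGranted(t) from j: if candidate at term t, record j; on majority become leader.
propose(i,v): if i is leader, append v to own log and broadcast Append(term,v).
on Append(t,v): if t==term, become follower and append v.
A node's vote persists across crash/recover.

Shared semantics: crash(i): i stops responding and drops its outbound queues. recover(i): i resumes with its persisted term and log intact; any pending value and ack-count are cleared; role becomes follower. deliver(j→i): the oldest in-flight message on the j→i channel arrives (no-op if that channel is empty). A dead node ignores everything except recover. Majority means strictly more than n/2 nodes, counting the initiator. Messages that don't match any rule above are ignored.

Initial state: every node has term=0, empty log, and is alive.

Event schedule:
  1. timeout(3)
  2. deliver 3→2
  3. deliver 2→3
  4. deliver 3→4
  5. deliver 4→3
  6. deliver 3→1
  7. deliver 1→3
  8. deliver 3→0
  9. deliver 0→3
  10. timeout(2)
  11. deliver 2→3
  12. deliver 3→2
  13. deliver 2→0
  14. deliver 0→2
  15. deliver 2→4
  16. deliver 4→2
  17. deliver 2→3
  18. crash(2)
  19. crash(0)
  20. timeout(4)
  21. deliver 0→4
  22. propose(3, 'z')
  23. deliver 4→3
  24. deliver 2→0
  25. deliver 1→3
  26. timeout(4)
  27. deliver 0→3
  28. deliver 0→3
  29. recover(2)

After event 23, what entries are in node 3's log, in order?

step 1 timeout(3): 3={cand,t=1,log=-}
step 2 deliver 3→2: 2={foll,t=1,log=-}
step 3 deliver 2→3: —
step 4 deliver 3→4: 4={foll,t=1,log=-}
step 5 deliver 4→3: 3={lead,t=1,log=-}
step 6 deliver 3→1: 1={foll,t=1,log=-}
step 7 deliver 1→3: —
step 8 deliver 3→0: 0={foll,t=1,log=-}
step 9 deliver 0→3: —
step 10 timeout(2): 2={cand,t=2,log=-}
step 11 deliver 2→3: 3={foll,t=2,log=-}
step 12 deliver 3→2: —
step 13 deliver 2→0: 0={foll,t=2,log=-}
step 14 deliver 0→2: 2={lead,t=2,log=-}
step 15 deliver 2→4: 4={foll,t=2,log=-}
step 16 deliver 4→2: —
step 17 deliver 2→3: —
step 18 crash(2): 2={✗lead,t=2,log=-}
step 19 crash(0): 0={✗foll,t=2,log=-}
step 20 timeout(4): 4={cand,t=3,log=-}
step 21 deliver 0→4: —
step 22 propose(3,'z'): —
step 23 deliver 4→3: 3={foll,t=3,log=-}

empty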